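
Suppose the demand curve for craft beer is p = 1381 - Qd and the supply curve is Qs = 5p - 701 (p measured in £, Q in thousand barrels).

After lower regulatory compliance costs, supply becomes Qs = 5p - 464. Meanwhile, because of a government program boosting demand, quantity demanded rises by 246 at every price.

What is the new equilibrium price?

348.5

Solve the original market: 1381 - p = 5p - 701, hence p = 347 and Q = 1034.
The shock moves the curves to Qd = 1627 - p and Qs = 5p - 464.
New equilibrium: 1627 - p = 5p - 464 ⇒ 2091 = 6p ⇒ p = 348.5, Q = 1278.5.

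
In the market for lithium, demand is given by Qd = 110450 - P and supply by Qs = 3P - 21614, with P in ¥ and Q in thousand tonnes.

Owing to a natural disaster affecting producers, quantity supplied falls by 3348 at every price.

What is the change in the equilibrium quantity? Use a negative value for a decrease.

Original equilibrium: 110450 - P = 3P - 21614 gives 132064 = 4P, so P = 33016 and Q = 77434.
The shock moves the curves to Qd = 110450 - P and Qs = 3P - 24962.
Clearing the new market: 110450 - P = 3P - 24962, so P = 33853 and Q = 76597.
ΔQ = 76597 − 77434 = -837.

-837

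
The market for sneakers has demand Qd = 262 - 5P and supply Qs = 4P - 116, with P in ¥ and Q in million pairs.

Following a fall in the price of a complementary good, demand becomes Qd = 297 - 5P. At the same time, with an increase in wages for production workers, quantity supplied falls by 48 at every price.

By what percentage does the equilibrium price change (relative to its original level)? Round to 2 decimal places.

+21.96

Initially, 262 - 5P = 4P - 116, so 378 = 9P and P = 42, Q = 52.
After the shift, demand is Qd = 297 - 5P and supply is Qs = 4P - 164.
New equilibrium: 297 - 5P = 4P - 164 ⇒ 461 = 9P ⇒ P = 461/9 ≈ 51.2222, Q = 368/9 ≈ 40.8889.
%ΔP = (51.2222 − 42) / 42 × 100 = +21.96%.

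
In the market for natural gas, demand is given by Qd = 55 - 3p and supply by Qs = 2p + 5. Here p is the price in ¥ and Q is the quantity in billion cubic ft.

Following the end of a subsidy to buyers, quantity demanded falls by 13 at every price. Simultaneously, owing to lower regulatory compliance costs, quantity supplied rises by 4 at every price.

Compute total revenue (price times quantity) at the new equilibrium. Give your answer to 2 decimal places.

Initially, 55 - 3p = 2p + 5, so 50 = 5p and p = 10, Q = 25.
After the shift, demand is Qd = 42 - 3p and supply is Qs = 2p + 9.
Equate the new curves: 42 - 3p = 2p + 9, giving 33 = 5p, p = 6.6, Q = 22.2.
New expenditure = 6.6 × 22.2 = 146.52.

146.52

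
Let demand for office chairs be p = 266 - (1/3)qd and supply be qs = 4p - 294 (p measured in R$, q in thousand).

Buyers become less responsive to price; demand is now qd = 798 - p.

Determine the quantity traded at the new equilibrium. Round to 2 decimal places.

Before the shock: 798 - 3p = 4p - 294 ⇒ 1092 = 7p ⇒ p = 156, q = 330.
After the shift, demand is qd = 798 - p and supply is qs = 4p - 294.
Setting them equal: 798 - p = 4p - 294 → 1092 = 5p, so p = 218.4 and q = 579.6.

579.60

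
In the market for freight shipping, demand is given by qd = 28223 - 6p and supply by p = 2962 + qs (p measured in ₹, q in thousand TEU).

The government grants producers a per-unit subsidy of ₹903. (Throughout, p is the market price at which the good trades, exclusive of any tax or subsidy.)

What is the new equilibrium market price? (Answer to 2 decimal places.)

4326.00

Initially, 28223 - 6p = p - 2962, so 31185 = 7p and p = 4455, q = 1493.
Since sellers receive the price plus the subsidy, the effective supply curve becomes qs = p - 2059.
Equate the new curves: 28223 - 6p = p - 2059, giving 30282 = 7p, p = 4326, q = 2267.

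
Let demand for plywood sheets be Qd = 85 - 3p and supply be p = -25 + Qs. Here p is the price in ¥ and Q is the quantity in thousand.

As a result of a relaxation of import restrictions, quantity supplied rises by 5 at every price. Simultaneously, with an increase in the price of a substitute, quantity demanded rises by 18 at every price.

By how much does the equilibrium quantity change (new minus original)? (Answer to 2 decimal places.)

Original equilibrium: 85 - 3p = p + 25 gives 60 = 4p, so p = 15 and Q = 40.
The new curves are Qd = 103 - 3p (demand) and Qs = p + 30 (supply).
Clearing the new market: 103 - 3p = p + 30, so p = 18.25 and Q = 48.25.
ΔQ = 48.25 − 40 = +8.25.

+8.25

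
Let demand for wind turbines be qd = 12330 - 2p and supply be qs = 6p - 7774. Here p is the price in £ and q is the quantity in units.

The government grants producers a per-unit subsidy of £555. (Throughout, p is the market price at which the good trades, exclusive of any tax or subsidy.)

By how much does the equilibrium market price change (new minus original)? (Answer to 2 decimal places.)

Solve the original market: 12330 - 2p = 6p - 7774, hence p = 2513 and q = 7304.
Since sellers receive the price plus the subsidy, the effective supply curve becomes qs = 6p - 4444.
Setting them equal: 12330 - 2p = 6p - 4444 → 16774 = 8p, so p = 2096.75 and q = 8136.5.
Δp = 2096.75 − 2513 = -416.25.

-416.25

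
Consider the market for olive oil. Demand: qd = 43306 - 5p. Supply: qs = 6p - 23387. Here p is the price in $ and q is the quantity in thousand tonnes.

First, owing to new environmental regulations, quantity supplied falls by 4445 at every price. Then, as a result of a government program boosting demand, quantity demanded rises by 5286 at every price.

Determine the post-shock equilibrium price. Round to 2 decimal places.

6947.64

Original equilibrium: 43306 - 5p = 6p - 23387 gives 66693 = 11p, so p = 6063 and q = 12991.
The new curves are qd = 48592 - 5p (demand) and qs = 6p - 27832 (supply).
New equilibrium: 48592 - 5p = 6p - 27832 ⇒ 76424 = 11p ⇒ p = 76424/11 ≈ 6947.6364, q = 152392/11 ≈ 13853.8182.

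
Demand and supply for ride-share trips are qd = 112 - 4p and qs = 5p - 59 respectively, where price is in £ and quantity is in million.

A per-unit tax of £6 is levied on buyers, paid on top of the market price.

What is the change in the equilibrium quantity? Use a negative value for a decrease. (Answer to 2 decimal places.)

Solve the original market: 112 - 4p = 5p - 59, hence p = 19 and q = 36.
Since buyers pay the price plus the tax, the effective demand curve becomes qd = 88 - 4p.
Setting them equal: 88 - 4p = 5p - 59 → 147 = 9p, so p = 49/3 ≈ 16.3333 and q = 68/3 ≈ 22.6667.
Δq = 22.6667 − 36 = -13.33.

-13.33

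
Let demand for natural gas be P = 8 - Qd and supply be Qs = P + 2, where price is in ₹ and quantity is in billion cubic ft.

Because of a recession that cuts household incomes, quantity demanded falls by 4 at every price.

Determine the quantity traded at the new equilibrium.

Solve the original market: 8 - P = P + 2, hence P = 3 and Q = 5.
With the change applied: demand Qd = 4 - P, supply Qs = P + 2.
Equate the new curves: 4 - P = P + 2, giving 2 = 2P, P = 1, Q = 3.

3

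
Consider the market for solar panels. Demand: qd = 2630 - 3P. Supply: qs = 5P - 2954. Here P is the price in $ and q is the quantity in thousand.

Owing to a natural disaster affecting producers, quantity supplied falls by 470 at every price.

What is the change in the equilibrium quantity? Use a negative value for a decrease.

-176.25

Initially, 2630 - 3P = 5P - 2954, so 5584 = 8P and P = 698, q = 536.
After the shift, demand is qd = 2630 - 3P and supply is qs = 5P - 3424.
Setting them equal: 2630 - 3P = 5P - 3424 → 6054 = 8P, so P = 756.75 and q = 359.75.
Δq = 359.75 − 536 = -176.25.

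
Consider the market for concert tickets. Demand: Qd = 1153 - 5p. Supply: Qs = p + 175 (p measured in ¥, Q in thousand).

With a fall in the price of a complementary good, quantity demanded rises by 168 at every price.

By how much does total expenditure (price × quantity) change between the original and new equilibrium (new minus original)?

+14812

Solve the original market: 1153 - 5p = p + 175, hence p = 163 and Q = 338.
After the shift, demand is Qd = 1321 - 5p and supply is Qs = p + 175.
Setting them equal: 1321 - 5p = p + 175 → 1146 = 6p, so p = 191 and Q = 366.
Expenditure moves from 163×338 = 55094 to 191×366 = 69906; change = +14812.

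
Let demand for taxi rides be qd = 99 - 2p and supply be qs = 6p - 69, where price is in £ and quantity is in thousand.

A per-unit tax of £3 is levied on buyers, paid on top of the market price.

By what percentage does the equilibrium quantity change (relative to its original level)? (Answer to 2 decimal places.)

Before the shock: 99 - 2p = 6p - 69 ⇒ 168 = 8p ⇒ p = 21, q = 57.
Since buyers pay the price plus the tax, the effective demand curve becomes qd = 93 - 2p.
Equate the new curves: 93 - 2p = 6p - 69, giving 162 = 8p, p = 20.25, q = 52.5.
%Δq = (52.5 − 57) / 57 × 100 = -7.89%.

-7.89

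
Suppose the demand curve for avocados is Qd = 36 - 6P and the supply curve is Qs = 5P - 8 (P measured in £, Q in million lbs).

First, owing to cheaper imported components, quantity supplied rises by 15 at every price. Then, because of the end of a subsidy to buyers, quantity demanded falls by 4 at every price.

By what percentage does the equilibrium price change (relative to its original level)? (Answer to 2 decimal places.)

Initially, 36 - 6P = 5P - 8, so 44 = 11P and P = 4, Q = 12.
After the shift, demand is Qd = 32 - 6P and supply is Qs = 5P + 7.
Clearing the new market: 32 - 6P = 5P + 7, so P = 25/11 ≈ 2.2727 and Q = 202/11 ≈ 18.3636.
%ΔP = (2.2727 − 4) / 4 × 100 = -43.18%.

-43.18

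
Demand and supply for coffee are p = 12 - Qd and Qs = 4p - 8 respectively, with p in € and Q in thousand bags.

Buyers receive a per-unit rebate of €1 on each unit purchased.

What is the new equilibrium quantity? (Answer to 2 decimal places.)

Before the shock: 12 - p = 4p - 8 ⇒ 20 = 5p ⇒ p = 4, Q = 8.
Since buyers' out-of-pocket price is the market price minus the rebate, the effective demand curve becomes Qd = 13 - p.
New equilibrium: 13 - p = 4p - 8 ⇒ 21 = 5p ⇒ p = 4.2, Q = 8.8.

8.80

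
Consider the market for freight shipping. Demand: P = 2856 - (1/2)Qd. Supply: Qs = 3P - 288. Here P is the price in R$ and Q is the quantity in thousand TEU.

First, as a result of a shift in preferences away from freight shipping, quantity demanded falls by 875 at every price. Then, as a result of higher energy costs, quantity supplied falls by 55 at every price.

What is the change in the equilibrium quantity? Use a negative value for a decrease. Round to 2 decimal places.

-547.00

Before the shock: 5712 - 2P = 3P - 288 ⇒ 6000 = 5P ⇒ P = 1200, Q = 3312.
After the shift, demand is Qd = 4837 - 2P and supply is Qs = 3P - 343.
New equilibrium: 4837 - 2P = 3P - 343 ⇒ 5180 = 5P ⇒ P = 1036, Q = 2765.
ΔQ = 2765 − 3312 = -547.00.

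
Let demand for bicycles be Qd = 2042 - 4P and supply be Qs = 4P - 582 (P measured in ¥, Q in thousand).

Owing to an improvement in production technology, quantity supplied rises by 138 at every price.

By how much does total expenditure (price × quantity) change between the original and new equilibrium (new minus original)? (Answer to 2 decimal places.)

+8849.25

Before the shock: 2042 - 4P = 4P - 582 ⇒ 2624 = 8P ⇒ P = 328, Q = 730.
The shock moves the curves to Qd = 2042 - 4P and Qs = 4P - 444.
Equate the new curves: 2042 - 4P = 4P - 444, giving 2486 = 8P, P = 310.75, Q = 799.
Expenditure moves from 328×730 = 239440 to 310.75×799 = 248289.25; change = +8849.25.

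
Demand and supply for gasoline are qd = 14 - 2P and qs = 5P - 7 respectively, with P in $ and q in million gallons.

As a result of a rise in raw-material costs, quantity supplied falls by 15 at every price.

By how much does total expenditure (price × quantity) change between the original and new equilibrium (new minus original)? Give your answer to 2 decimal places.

-4.90

Before the shock: 14 - 2P = 5P - 7 ⇒ 21 = 7P ⇒ P = 3, q = 8.
The new curves are qd = 14 - 2P (demand) and qs = 5P - 22 (supply).
Equate the new curves: 14 - 2P = 5P - 22, giving 36 = 7P, P = 36/7 ≈ 5.1429, q = 26/7 ≈ 3.7143.
Expenditure moves from 3×8 = 24 to 5.1429×3.7143 = 19.1020; change = -4.90.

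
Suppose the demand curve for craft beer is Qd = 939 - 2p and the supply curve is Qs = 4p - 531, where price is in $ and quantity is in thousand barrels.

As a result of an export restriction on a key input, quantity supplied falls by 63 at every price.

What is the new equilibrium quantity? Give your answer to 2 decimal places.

Before the shock: 939 - 2p = 4p - 531 ⇒ 1470 = 6p ⇒ p = 245, Q = 449.
With the change applied: demand Qd = 939 - 2p, supply Qs = 4p - 594.
Equate the new curves: 939 - 2p = 4p - 594, giving 1533 = 6p, p = 255.5, Q = 428.

428.00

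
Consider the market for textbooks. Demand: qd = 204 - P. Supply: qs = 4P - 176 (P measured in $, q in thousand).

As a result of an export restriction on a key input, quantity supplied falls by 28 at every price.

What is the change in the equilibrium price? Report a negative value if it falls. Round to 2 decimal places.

+5.60

Solve the original market: 204 - P = 4P - 176, hence P = 76 and q = 128.
With the change applied: demand qd = 204 - P, supply qs = 4P - 204.
Setting them equal: 204 - P = 4P - 204 → 408 = 5P, so P = 81.6 and q = 122.4.
ΔP = 81.6 − 76 = +5.60.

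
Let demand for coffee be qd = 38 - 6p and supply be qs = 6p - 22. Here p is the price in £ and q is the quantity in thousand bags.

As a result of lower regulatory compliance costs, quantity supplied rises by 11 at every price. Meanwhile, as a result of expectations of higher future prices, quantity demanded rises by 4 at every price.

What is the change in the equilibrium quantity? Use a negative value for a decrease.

+7.5

Original equilibrium: 38 - 6p = 6p - 22 gives 60 = 12p, so p = 5 and q = 8.
With the change applied: demand qd = 42 - 6p, supply qs = 6p - 11.
Clearing the new market: 42 - 6p = 6p - 11, so p = 53/12 ≈ 4.4167 and q = 15.5.
Δq = 15.5 − 8 = +7.5.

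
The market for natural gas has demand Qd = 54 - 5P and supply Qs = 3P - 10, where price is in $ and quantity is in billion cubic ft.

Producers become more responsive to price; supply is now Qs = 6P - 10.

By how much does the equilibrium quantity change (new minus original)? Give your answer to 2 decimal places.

+10.91

Solve the original market: 54 - 5P = 3P - 10, hence P = 8 and Q = 14.
With the change applied: demand Qd = 54 - 5P, supply Qs = 6P - 10.
New equilibrium: 54 - 5P = 6P - 10 ⇒ 64 = 11P ⇒ P = 64/11 ≈ 5.8182, Q = 274/11 ≈ 24.9091.
ΔQ = 24.9091 − 14 = +10.91.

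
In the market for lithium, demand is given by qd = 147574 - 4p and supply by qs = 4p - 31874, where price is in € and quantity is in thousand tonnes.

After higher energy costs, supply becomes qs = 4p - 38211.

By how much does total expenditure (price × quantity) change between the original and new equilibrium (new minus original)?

-27758040.3125

Initially, 147574 - 4p = 4p - 31874, so 179448 = 8p and p = 22431, q = 57850.
After the shift, demand is qd = 147574 - 4p and supply is qs = 4p - 38211.
Setting them equal: 147574 - 4p = 4p - 38211 → 185785 = 8p, so p = 23223.125 and q = 54681.5.
Expenditure moves from 22431×57850 = 1297633350 to 23223.125×54681.5 = 1269875309.6875; change = -27758040.3125.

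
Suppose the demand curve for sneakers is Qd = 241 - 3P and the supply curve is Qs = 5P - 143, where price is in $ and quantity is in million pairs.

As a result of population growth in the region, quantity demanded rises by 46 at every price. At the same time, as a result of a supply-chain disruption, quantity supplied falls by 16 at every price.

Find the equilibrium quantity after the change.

119.75

Initially, 241 - 3P = 5P - 143, so 384 = 8P and P = 48, Q = 97.
The new curves are Qd = 287 - 3P (demand) and Qs = 5P - 159 (supply).
Setting them equal: 287 - 3P = 5P - 159 → 446 = 8P, so P = 55.75 and Q = 119.75.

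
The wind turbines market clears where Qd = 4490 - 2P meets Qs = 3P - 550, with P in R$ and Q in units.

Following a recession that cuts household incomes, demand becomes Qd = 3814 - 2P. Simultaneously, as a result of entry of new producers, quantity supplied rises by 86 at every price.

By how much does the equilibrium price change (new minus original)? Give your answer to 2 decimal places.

Solve the original market: 4490 - 2P = 3P - 550, hence P = 1008 and Q = 2474.
With the change applied: demand Qd = 3814 - 2P, supply Qs = 3P - 464.
Equate the new curves: 3814 - 2P = 3P - 464, giving 4278 = 5P, P = 855.6, Q = 2102.8.
ΔP = 855.6 − 1008 = -152.40.

-152.40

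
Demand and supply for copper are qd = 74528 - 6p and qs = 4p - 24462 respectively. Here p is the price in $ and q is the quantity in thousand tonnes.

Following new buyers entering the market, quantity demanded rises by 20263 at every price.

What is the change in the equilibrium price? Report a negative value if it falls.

Original equilibrium: 74528 - 6p = 4p - 24462 gives 98990 = 10p, so p = 9899 and q = 15134.
The new curves are qd = 94791 - 6p (demand) and qs = 4p - 24462 (supply).
Equate the new curves: 94791 - 6p = 4p - 24462, giving 119253 = 10p, p = 11925.3, q = 23239.2.
Δp = 11925.3 − 9899 = +2026.3.

+2026.3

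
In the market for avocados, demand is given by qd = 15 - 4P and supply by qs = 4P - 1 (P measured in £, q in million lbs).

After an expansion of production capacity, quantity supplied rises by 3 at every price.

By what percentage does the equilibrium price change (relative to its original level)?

-18.75

Initially, 15 - 4P = 4P - 1, so 16 = 8P and P = 2, q = 7.
The shock moves the curves to qd = 15 - 4P and qs = 4P + 2.
Clearing the new market: 15 - 4P = 4P + 2, so P = 1.625 and q = 8.5.
%ΔP = (1.625 − 2) / 2 × 100 = -18.75%.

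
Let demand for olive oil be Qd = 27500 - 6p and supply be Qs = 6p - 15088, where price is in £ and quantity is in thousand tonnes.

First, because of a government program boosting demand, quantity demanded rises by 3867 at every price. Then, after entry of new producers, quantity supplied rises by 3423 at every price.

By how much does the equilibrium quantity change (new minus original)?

+3645

Initially, 27500 - 6p = 6p - 15088, so 42588 = 12p and p = 3549, Q = 6206.
The shock moves the curves to Qd = 31367 - 6p and Qs = 6p - 11665.
New equilibrium: 31367 - 6p = 6p - 11665 ⇒ 43032 = 12p ⇒ p = 3586, Q = 9851.
ΔQ = 9851 − 6206 = +3645.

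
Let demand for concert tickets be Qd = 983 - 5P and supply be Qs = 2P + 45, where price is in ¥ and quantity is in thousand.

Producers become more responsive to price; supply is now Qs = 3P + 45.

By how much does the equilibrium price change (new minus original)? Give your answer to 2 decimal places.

-16.75

Original equilibrium: 983 - 5P = 2P + 45 gives 938 = 7P, so P = 134 and Q = 313.
With the change applied: demand Qd = 983 - 5P, supply Qs = 3P + 45.
Equate the new curves: 983 - 5P = 3P + 45, giving 938 = 8P, P = 117.25, Q = 396.75.
ΔP = 117.25 − 134 = -16.75.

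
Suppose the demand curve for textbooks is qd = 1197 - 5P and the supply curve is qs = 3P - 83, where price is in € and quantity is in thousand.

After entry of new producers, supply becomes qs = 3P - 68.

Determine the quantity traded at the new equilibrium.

Initially, 1197 - 5P = 3P - 83, so 1280 = 8P and P = 160, q = 397.
The new curves are qd = 1197 - 5P (demand) and qs = 3P - 68 (supply).
New equilibrium: 1197 - 5P = 3P - 68 ⇒ 1265 = 8P ⇒ P = 158.125, q = 406.375.

406.375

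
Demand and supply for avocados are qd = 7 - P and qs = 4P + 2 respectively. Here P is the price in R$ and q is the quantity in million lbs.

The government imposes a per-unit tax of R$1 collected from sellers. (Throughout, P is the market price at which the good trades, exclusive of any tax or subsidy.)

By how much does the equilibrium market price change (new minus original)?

+0.8

Before the shock: 7 - P = 4P + 2 ⇒ 5 = 5P ⇒ P = 1, q = 6.
Since sellers keep the price net of the tax, the effective supply curve becomes qs = 4P - 2.
Clearing the new market: 7 - P = 4P - 2, so P = 1.8 and q = 5.2.
ΔP = 1.8 − 1 = +0.8.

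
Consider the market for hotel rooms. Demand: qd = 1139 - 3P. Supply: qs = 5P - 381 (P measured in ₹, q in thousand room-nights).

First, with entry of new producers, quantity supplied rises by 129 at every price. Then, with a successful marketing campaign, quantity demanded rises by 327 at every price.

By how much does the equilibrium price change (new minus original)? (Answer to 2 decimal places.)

Before the shock: 1139 - 3P = 5P - 381 ⇒ 1520 = 8P ⇒ P = 190, q = 569.
The new curves are qd = 1466 - 3P (demand) and qs = 5P - 252 (supply).
Setting them equal: 1466 - 3P = 5P - 252 → 1718 = 8P, so P = 214.75 and q = 821.75.
ΔP = 214.75 − 190 = +24.75.

+24.75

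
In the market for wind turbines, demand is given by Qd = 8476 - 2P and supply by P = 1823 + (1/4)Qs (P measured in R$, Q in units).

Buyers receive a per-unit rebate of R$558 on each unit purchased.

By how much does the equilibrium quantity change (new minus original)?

Original equilibrium: 8476 - 2P = 4P - 7292 gives 15768 = 6P, so P = 2628 and Q = 3220.
Since buyers' out-of-pocket price is the market price minus the rebate, the effective demand curve becomes Qd = 9592 - 2P.
New equilibrium: 9592 - 2P = 4P - 7292 ⇒ 16884 = 6P ⇒ P = 2814, Q = 3964.
ΔQ = 3964 − 3220 = +744.

+744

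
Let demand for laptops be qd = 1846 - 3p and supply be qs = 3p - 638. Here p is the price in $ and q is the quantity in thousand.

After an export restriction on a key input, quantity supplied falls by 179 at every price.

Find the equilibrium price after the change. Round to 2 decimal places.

443.83

Original equilibrium: 1846 - 3p = 3p - 638 gives 2484 = 6p, so p = 414 and q = 604.
The shock moves the curves to qd = 1846 - 3p and qs = 3p - 817.
Clearing the new market: 1846 - 3p = 3p - 817, so p = 2663/6 ≈ 443.8333 and q = 514.5.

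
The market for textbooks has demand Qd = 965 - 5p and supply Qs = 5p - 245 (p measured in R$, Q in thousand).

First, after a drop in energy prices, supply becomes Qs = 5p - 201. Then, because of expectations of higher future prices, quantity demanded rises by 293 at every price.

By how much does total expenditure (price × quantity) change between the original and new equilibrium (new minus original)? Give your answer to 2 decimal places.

+33548.15

Solve the original market: 965 - 5p = 5p - 245, hence p = 121 and Q = 360.
After the shift, demand is Qd = 1258 - 5p and supply is Qs = 5p - 201.
Equate the new curves: 1258 - 5p = 5p - 201, giving 1459 = 10p, p = 145.9, Q = 528.5.
Expenditure moves from 121×360 = 43560 to 145.9×528.5 = 77108.15; change = +33548.15.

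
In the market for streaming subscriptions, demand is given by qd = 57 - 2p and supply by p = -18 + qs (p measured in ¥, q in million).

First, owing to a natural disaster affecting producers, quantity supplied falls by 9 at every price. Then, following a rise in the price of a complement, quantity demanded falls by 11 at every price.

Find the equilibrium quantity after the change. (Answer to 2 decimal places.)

21.33

Original equilibrium: 57 - 2p = p + 18 gives 39 = 3p, so p = 13 and q = 31.
With the change applied: demand qd = 46 - 2p, supply qs = p + 9.
Setting them equal: 46 - 2p = p + 9 → 37 = 3p, so p = 37/3 ≈ 12.3333 and q = 64/3 ≈ 21.3333.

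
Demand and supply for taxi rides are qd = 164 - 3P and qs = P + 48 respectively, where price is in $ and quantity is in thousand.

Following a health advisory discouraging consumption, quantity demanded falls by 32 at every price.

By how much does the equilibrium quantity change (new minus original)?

-8

Initially, 164 - 3P = P + 48, so 116 = 4P and P = 29, q = 77.
After the shift, demand is qd = 132 - 3P and supply is qs = P + 48.
Equate the new curves: 132 - 3P = P + 48, giving 84 = 4P, P = 21, q = 69.
Δq = 69 − 77 = -8.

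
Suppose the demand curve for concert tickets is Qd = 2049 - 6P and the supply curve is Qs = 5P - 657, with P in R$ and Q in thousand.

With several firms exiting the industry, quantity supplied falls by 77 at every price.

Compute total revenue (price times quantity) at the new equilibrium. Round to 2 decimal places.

134343.00

Original equilibrium: 2049 - 6P = 5P - 657 gives 2706 = 11P, so P = 246 and Q = 573.
With the change applied: demand Qd = 2049 - 6P, supply Qs = 5P - 734.
Setting them equal: 2049 - 6P = 5P - 734 → 2783 = 11P, so P = 253 and Q = 531.
New expenditure = 253 × 531 = 134343.00.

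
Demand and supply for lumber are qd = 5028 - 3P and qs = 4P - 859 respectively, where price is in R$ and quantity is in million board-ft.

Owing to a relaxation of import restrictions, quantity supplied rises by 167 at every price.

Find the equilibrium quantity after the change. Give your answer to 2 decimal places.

2576.57

Initially, 5028 - 3P = 4P - 859, so 5887 = 7P and P = 841, q = 2505.
The new curves are qd = 5028 - 3P (demand) and qs = 4P - 692 (supply).
New equilibrium: 5028 - 3P = 4P - 692 ⇒ 5720 = 7P ⇒ P = 5720/7 ≈ 817.1429, q = 18036/7 ≈ 2576.5714.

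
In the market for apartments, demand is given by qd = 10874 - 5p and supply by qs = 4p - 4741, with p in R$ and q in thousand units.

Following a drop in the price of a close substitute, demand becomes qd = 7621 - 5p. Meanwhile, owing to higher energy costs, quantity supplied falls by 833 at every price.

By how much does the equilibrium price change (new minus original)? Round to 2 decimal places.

-268.89

Initially, 10874 - 5p = 4p - 4741, so 15615 = 9p and p = 1735, q = 2199.
The shock moves the curves to qd = 7621 - 5p and qs = 4p - 5574.
Clearing the new market: 7621 - 5p = 4p - 5574, so p = 13195/9 ≈ 1466.1111 and q = 2614/9 ≈ 290.4444.
Δp = 1466.1111 − 1735 = -268.89.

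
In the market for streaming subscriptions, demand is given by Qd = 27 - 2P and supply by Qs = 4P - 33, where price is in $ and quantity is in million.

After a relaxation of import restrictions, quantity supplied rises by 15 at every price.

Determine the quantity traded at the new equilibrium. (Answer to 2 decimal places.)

Original equilibrium: 27 - 2P = 4P - 33 gives 60 = 6P, so P = 10 and Q = 7.
After the shift, demand is Qd = 27 - 2P and supply is Qs = 4P - 18.
Equate the new curves: 27 - 2P = 4P - 18, giving 45 = 6P, P = 7.5, Q = 12.

12.00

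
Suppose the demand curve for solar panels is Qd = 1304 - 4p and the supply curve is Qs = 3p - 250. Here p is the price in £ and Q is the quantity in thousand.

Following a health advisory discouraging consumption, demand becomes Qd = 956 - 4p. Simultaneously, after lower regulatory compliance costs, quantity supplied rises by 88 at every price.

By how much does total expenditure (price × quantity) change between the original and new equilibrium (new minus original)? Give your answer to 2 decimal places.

Original equilibrium: 1304 - 4p = 3p - 250 gives 1554 = 7p, so p = 222 and Q = 416.
With the change applied: demand Qd = 956 - 4p, supply Qs = 3p - 162.
Equate the new curves: 956 - 4p = 3p - 162, giving 1118 = 7p, p = 1118/7 ≈ 159.7143, Q = 2220/7 ≈ 317.1429.
Expenditure moves from 222×416 = 92352 to 159.7143×317.1429 = 50652.2449; change = -41699.76.

-41699.76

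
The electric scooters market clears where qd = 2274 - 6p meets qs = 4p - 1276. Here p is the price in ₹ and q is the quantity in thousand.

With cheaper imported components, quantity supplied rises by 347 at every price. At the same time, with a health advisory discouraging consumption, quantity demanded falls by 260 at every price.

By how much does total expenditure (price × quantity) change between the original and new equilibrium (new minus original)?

+21925.26

Solve the original market: 2274 - 6p = 4p - 1276, hence p = 355 and q = 144.
With the change applied: demand qd = 2014 - 6p, supply qs = 4p - 929.
Equate the new curves: 2014 - 6p = 4p - 929, giving 2943 = 10p, p = 294.3, q = 248.2.
Expenditure moves from 355×144 = 51120 to 294.3×248.2 = 73045.26; change = +21925.26.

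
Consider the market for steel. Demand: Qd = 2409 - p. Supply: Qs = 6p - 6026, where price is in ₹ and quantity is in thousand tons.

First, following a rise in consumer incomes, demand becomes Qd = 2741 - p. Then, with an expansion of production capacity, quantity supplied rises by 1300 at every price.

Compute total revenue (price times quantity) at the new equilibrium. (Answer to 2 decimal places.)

Before the shock: 2409 - p = 6p - 6026 ⇒ 8435 = 7p ⇒ p = 1205, Q = 1204.
With the change applied: demand Qd = 2741 - p, supply Qs = 6p - 4726.
Setting them equal: 2741 - p = 6p - 4726 → 7467 = 7p, so p = 7467/7 ≈ 1066.7143 and Q = 11720/7 ≈ 1674.2857.
New expenditure = 1066.7143 × 1674.2857 = 1785984.49.

1785984.49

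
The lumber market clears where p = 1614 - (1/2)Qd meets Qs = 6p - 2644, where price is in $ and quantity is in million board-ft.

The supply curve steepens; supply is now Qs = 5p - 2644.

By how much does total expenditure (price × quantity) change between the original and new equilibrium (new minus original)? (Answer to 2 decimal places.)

Original equilibrium: 3228 - 2p = 6p - 2644 gives 5872 = 8p, so p = 734 and Q = 1760.
With the change applied: demand Qd = 3228 - 2p, supply Qs = 5p - 2644.
New equilibrium: 3228 - 2p = 5p - 2644 ⇒ 5872 = 7p ⇒ p = 5872/7 ≈ 838.8571, Q = 10852/7 ≈ 1550.2857.
Expenditure moves from 734×1760 = 1291840 to 838.8571×1550.2857 = 1300468.2449; change = +8628.24.

+8628.24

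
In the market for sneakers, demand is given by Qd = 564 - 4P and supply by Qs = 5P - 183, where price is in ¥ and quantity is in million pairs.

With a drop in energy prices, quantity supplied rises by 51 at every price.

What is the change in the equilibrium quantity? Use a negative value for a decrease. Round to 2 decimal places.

Solve the original market: 564 - 4P = 5P - 183, hence P = 83 and Q = 232.
The shock moves the curves to Qd = 564 - 4P and Qs = 5P - 132.
Clearing the new market: 564 - 4P = 5P - 132, so P = 232/3 ≈ 77.3333 and Q = 764/3 ≈ 254.6667.
ΔQ = 254.6667 − 232 = +22.67.

+22.67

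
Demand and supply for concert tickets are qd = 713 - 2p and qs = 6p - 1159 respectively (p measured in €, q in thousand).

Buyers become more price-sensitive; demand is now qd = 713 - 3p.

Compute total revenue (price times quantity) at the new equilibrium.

Initially, 713 - 2p = 6p - 1159, so 1872 = 8p and p = 234, q = 245.
The shock moves the curves to qd = 713 - 3p and qs = 6p - 1159.
Equate the new curves: 713 - 3p = 6p - 1159, giving 1872 = 9p, p = 208, q = 89.
New expenditure = 208 × 89 = 18512.

18512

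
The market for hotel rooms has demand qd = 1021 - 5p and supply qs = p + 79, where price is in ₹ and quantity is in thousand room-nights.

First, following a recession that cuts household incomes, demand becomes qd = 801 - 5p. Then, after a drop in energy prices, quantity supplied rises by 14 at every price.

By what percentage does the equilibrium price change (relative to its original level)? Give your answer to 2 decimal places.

-24.84

Before the shock: 1021 - 5p = p + 79 ⇒ 942 = 6p ⇒ p = 157, q = 236.
The new curves are qd = 801 - 5p (demand) and qs = p + 93 (supply).
Setting them equal: 801 - 5p = p + 93 → 708 = 6p, so p = 118 and q = 211.
%Δp = (118 − 157) / 157 × 100 = -24.84%.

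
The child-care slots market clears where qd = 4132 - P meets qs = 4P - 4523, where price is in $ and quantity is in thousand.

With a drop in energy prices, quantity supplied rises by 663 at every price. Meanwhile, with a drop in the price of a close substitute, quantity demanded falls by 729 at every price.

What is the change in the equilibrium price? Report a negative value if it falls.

-278.4

Before the shock: 4132 - P = 4P - 4523 ⇒ 8655 = 5P ⇒ P = 1731, q = 2401.
After the shift, demand is qd = 3403 - P and supply is qs = 4P - 3860.
Setting them equal: 3403 - P = 4P - 3860 → 7263 = 5P, so P = 1452.6 and q = 1950.4.
ΔP = 1452.6 − 1731 = -278.4.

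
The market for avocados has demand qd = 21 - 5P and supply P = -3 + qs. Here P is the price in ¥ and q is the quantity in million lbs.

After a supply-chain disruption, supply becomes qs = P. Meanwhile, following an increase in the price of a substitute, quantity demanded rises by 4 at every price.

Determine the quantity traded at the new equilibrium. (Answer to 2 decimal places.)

Original equilibrium: 21 - 5P = P + 3 gives 18 = 6P, so P = 3 and q = 6.
After the shift, demand is qd = 25 - 5P and supply is qs = P.
Equate the new curves: 25 - 5P = P, giving 25 = 6P, P = 25/6 ≈ 4.1667, q = 25/6 ≈ 4.1667.

4.17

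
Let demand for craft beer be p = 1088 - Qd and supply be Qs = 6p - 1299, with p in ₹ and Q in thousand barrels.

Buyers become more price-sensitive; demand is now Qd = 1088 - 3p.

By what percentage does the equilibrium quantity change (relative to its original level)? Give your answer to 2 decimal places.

Initially, 1088 - p = 6p - 1299, so 2387 = 7p and p = 341, Q = 747.
The shock moves the curves to Qd = 1088 - 3p and Qs = 6p - 1299.
Equate the new curves: 1088 - 3p = 6p - 1299, giving 2387 = 9p, p = 2387/9 ≈ 265.2222, Q = 877/3 ≈ 292.3333.
%ΔQ = (292.3333 − 747) / 747 × 100 = -60.87%.

-60.87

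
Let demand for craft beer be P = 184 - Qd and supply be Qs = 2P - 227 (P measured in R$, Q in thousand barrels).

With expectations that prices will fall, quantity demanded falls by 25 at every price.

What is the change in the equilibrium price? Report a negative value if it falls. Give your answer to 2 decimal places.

Initially, 184 - P = 2P - 227, so 411 = 3P and P = 137, Q = 47.
With the change applied: demand Qd = 159 - P, supply Qs = 2P - 227.
Equate the new curves: 159 - P = 2P - 227, giving 386 = 3P, P = 386/3 ≈ 128.6667, Q = 91/3 ≈ 30.3333.
ΔP = 128.6667 − 137 = -8.33.

-8.33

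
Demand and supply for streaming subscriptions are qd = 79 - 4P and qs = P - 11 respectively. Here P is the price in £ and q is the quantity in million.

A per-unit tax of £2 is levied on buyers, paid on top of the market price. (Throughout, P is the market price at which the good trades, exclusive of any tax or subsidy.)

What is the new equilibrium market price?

16.4

Initially, 79 - 4P = P - 11, so 90 = 5P and P = 18, q = 7.
Since buyers pay the price plus the tax, the effective demand curve becomes qd = 71 - 4P.
Setting them equal: 71 - 4P = P - 11 → 82 = 5P, so P = 16.4 and q = 5.4.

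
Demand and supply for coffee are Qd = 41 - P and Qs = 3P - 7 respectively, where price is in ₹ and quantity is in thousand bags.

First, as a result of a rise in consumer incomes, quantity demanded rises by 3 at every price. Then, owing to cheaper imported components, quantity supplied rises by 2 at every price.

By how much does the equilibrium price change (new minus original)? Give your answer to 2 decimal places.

Solve the original market: 41 - P = 3P - 7, hence P = 12 and Q = 29.
The new curves are Qd = 44 - P (demand) and Qs = 3P - 5 (supply).
Setting them equal: 44 - P = 3P - 5 → 49 = 4P, so P = 12.25 and Q = 31.75.
ΔP = 12.25 − 12 = +0.25.

+0.25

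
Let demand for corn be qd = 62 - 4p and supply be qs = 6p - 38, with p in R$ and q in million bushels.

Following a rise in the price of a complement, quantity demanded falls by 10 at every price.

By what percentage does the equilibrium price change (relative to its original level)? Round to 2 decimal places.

-10.00

Solve the original market: 62 - 4p = 6p - 38, hence p = 10 and q = 22.
The new curves are qd = 52 - 4p (demand) and qs = 6p - 38 (supply).
New equilibrium: 52 - 4p = 6p - 38 ⇒ 90 = 10p ⇒ p = 9, q = 16.
%Δp = (9 − 10) / 10 × 100 = -10.00%.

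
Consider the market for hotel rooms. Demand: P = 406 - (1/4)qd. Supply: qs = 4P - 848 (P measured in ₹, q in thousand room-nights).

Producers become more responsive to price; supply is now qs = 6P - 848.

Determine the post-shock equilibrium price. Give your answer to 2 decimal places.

247.20

Before the shock: 1624 - 4P = 4P - 848 ⇒ 2472 = 8P ⇒ P = 309, q = 388.
The shock moves the curves to qd = 1624 - 4P and qs = 6P - 848.
New equilibrium: 1624 - 4P = 6P - 848 ⇒ 2472 = 10P ⇒ P = 247.2, q = 635.2.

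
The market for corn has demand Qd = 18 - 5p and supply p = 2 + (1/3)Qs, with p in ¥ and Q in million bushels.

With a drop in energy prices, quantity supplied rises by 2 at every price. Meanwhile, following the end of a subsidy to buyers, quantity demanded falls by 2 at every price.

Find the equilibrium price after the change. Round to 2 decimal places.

2.50

Solve the original market: 18 - 5p = 3p - 6, hence p = 3 and Q = 3.
The shock moves the curves to Qd = 16 - 5p and Qs = 3p - 4.
New equilibrium: 16 - 5p = 3p - 4 ⇒ 20 = 8p ⇒ p = 2.5, Q = 3.5.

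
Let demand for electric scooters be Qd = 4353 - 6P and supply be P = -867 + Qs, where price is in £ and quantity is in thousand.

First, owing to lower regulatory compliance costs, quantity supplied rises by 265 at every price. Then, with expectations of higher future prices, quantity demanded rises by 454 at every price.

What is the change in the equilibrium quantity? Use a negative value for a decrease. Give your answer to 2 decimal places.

Original equilibrium: 4353 - 6P = P + 867 gives 3486 = 7P, so P = 498 and Q = 1365.
The new curves are Qd = 4807 - 6P (demand) and Qs = P + 1132 (supply).
New equilibrium: 4807 - 6P = P + 1132 ⇒ 3675 = 7P ⇒ P = 525, Q = 1657.
ΔQ = 1657 − 1365 = +292.00.

+292.00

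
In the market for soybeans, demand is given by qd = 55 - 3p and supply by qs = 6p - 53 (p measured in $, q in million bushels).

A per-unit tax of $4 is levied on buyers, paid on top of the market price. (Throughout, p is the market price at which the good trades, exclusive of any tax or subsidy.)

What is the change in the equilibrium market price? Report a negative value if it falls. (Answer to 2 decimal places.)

Original equilibrium: 55 - 3p = 6p - 53 gives 108 = 9p, so p = 12 and q = 19.
Since buyers pay the price plus the tax, the effective demand curve becomes qd = 43 - 3p.
Setting them equal: 43 - 3p = 6p - 53 → 96 = 9p, so p = 32/3 ≈ 10.6667 and q = 11.
Δp = 10.6667 − 12 = -1.33.

-1.33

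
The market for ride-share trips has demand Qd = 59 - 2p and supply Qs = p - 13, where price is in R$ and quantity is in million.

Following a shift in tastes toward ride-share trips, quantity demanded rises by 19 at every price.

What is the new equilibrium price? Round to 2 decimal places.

30.33

Initially, 59 - 2p = p - 13, so 72 = 3p and p = 24, Q = 11.
After the shift, demand is Qd = 78 - 2p and supply is Qs = p - 13.
Setting them equal: 78 - 2p = p - 13 → 91 = 3p, so p = 91/3 ≈ 30.3333 and Q = 52/3 ≈ 17.3333.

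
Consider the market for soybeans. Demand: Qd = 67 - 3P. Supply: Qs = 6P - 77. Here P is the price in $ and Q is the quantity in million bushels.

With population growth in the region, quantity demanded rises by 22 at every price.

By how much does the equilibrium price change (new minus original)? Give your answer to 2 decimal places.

+2.44

Before the shock: 67 - 3P = 6P - 77 ⇒ 144 = 9P ⇒ P = 16, Q = 19.
The new curves are Qd = 89 - 3P (demand) and Qs = 6P - 77 (supply).
Equate the new curves: 89 - 3P = 6P - 77, giving 166 = 9P, P = 166/9 ≈ 18.4444, Q = 101/3 ≈ 33.6667.
ΔP = 18.4444 − 16 = +2.44.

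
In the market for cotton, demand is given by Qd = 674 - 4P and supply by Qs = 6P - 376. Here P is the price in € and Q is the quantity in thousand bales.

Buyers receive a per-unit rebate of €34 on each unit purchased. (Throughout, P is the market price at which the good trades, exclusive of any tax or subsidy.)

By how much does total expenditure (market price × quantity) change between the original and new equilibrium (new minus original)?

Solve the original market: 674 - 4P = 6P - 376, hence P = 105 and Q = 254.
Since buyers' out-of-pocket price is the market price minus the rebate, the effective demand curve becomes Qd = 810 - 4P.
Clearing the new market: 810 - 4P = 6P - 376, so P = 118.6 and Q = 335.6.
Expenditure moves from 105×254 = 26670 to 118.6×335.6 = 39802.16; change = +13132.16.

+13132.16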